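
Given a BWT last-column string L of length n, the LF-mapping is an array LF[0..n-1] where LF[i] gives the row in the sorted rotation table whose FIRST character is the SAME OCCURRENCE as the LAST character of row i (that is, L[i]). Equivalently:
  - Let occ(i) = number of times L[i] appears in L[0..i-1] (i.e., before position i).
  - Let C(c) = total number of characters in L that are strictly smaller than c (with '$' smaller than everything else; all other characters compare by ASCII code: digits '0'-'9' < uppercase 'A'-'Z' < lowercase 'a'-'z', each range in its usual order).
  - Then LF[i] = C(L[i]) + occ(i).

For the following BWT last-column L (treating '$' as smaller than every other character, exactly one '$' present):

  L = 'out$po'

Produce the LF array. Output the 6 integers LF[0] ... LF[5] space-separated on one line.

Answer: 1 5 4 0 3 2

Derivation:
Char counts: '$':1, 'o':2, 'p':1, 't':1, 'u':1
C (first-col start): C('$')=0, C('o')=1, C('p')=3, C('t')=4, C('u')=5
L[0]='o': occ=0, LF[0]=C('o')+0=1+0=1
L[1]='u': occ=0, LF[1]=C('u')+0=5+0=5
L[2]='t': occ=0, LF[2]=C('t')+0=4+0=4
L[3]='$': occ=0, LF[3]=C('$')+0=0+0=0
L[4]='p': occ=0, LF[4]=C('p')+0=3+0=3
L[5]='o': occ=1, LF[5]=C('o')+1=1+1=2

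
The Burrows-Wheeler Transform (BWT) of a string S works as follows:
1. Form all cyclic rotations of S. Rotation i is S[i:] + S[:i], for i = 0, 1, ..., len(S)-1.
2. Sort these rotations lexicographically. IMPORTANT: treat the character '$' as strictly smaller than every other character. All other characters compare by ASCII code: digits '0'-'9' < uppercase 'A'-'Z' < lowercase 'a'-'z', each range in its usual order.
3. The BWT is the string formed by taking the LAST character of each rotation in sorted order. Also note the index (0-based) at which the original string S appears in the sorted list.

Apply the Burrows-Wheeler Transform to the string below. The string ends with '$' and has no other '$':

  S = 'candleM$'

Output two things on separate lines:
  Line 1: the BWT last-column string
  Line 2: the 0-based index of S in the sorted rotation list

Answer: Mec$nlda
3

Derivation:
All 8 rotations (rotation i = S[i:]+S[:i]):
  rot[0] = candleM$
  rot[1] = andleM$c
  rot[2] = ndleM$ca
  rot[3] = dleM$can
  rot[4] = leM$cand
  rot[5] = eM$candl
  rot[6] = M$candle
  rot[7] = $candleM
Sorted (with $ < everything):
  sorted[0] = $candleM  (last char: 'M')
  sorted[1] = M$candle  (last char: 'e')
  sorted[2] = andleM$c  (last char: 'c')
  sorted[3] = candleM$  (last char: '$')
  sorted[4] = dleM$can  (last char: 'n')
  sorted[5] = eM$candl  (last char: 'l')
  sorted[6] = leM$cand  (last char: 'd')
  sorted[7] = ndleM$ca  (last char: 'a')
Last column: Mec$nlda
Original string S is at sorted index 3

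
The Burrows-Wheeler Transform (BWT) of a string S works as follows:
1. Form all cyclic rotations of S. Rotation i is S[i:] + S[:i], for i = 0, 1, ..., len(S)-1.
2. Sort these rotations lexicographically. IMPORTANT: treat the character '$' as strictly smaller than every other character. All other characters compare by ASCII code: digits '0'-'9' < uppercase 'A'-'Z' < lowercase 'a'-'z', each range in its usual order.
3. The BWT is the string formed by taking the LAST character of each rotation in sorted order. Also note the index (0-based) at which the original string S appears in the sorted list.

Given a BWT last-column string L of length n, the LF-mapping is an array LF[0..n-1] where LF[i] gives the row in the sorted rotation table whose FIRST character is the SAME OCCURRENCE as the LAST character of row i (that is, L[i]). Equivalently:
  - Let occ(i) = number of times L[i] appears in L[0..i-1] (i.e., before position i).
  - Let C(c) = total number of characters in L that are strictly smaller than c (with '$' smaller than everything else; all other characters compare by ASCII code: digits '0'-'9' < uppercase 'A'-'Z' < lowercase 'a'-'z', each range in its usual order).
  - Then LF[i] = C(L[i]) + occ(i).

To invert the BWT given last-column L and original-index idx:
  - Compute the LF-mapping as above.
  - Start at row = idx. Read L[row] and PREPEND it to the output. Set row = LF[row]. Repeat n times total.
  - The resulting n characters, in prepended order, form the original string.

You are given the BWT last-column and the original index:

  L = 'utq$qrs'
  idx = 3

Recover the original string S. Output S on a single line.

Answer: rtqqsu$

Derivation:
LF mapping: 6 5 1 0 2 3 4
Walk LF starting at row 3, prepending L[row]:
  step 1: row=3, L[3]='$', prepend. Next row=LF[3]=0
  step 2: row=0, L[0]='u', prepend. Next row=LF[0]=6
  step 3: row=6, L[6]='s', prepend. Next row=LF[6]=4
  step 4: row=4, L[4]='q', prepend. Next row=LF[4]=2
  step 5: row=2, L[2]='q', prepend. Next row=LF[2]=1
  step 6: row=1, L[1]='t', prepend. Next row=LF[1]=5
  step 7: row=5, L[5]='r', prepend. Next row=LF[5]=3
Reversed output: rtqqsu$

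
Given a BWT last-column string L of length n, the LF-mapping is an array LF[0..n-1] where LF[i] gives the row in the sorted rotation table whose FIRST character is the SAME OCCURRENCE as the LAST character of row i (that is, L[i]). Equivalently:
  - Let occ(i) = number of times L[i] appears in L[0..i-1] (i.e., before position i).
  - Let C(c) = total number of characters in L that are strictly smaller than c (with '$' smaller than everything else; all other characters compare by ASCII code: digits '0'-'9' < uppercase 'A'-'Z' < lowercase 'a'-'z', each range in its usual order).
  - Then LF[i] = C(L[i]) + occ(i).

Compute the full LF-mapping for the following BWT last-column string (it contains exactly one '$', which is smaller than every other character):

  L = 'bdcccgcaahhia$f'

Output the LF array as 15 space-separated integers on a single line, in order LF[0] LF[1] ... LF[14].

Answer: 4 9 5 6 7 11 8 1 2 12 13 14 3 0 10

Derivation:
Char counts: '$':1, 'a':3, 'b':1, 'c':4, 'd':1, 'f':1, 'g':1, 'h':2, 'i':1
C (first-col start): C('$')=0, C('a')=1, C('b')=4, C('c')=5, C('d')=9, C('f')=10, C('g')=11, C('h')=12, C('i')=14
L[0]='b': occ=0, LF[0]=C('b')+0=4+0=4
L[1]='d': occ=0, LF[1]=C('d')+0=9+0=9
L[2]='c': occ=0, LF[2]=C('c')+0=5+0=5
L[3]='c': occ=1, LF[3]=C('c')+1=5+1=6
L[4]='c': occ=2, LF[4]=C('c')+2=5+2=7
L[5]='g': occ=0, LF[5]=C('g')+0=11+0=11
L[6]='c': occ=3, LF[6]=C('c')+3=5+3=8
L[7]='a': occ=0, LF[7]=C('a')+0=1+0=1
L[8]='a': occ=1, LF[8]=C('a')+1=1+1=2
L[9]='h': occ=0, LF[9]=C('h')+0=12+0=12
L[10]='h': occ=1, LF[10]=C('h')+1=12+1=13
L[11]='i': occ=0, LF[11]=C('i')+0=14+0=14
L[12]='a': occ=2, LF[12]=C('a')+2=1+2=3
L[13]='$': occ=0, LF[13]=C('$')+0=0+0=0
L[14]='f': occ=0, LF[14]=C('f')+0=10+0=10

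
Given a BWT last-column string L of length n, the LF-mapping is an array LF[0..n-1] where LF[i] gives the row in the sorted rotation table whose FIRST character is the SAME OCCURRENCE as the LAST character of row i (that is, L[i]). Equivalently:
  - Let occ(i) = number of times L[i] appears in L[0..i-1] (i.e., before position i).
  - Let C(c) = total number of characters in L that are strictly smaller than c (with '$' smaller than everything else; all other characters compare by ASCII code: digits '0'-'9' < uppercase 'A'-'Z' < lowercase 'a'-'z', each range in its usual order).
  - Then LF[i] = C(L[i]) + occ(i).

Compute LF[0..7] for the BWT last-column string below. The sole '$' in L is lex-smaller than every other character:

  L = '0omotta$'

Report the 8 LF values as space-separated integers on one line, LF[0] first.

Answer: 1 4 3 5 6 7 2 0

Derivation:
Char counts: '$':1, '0':1, 'a':1, 'm':1, 'o':2, 't':2
C (first-col start): C('$')=0, C('0')=1, C('a')=2, C('m')=3, C('o')=4, C('t')=6
L[0]='0': occ=0, LF[0]=C('0')+0=1+0=1
L[1]='o': occ=0, LF[1]=C('o')+0=4+0=4
L[2]='m': occ=0, LF[2]=C('m')+0=3+0=3
L[3]='o': occ=1, LF[3]=C('o')+1=4+1=5
L[4]='t': occ=0, LF[4]=C('t')+0=6+0=6
L[5]='t': occ=1, LF[5]=C('t')+1=6+1=7
L[6]='a': occ=0, LF[6]=C('a')+0=2+0=2
L[7]='$': occ=0, LF[7]=C('$')+0=0+0=0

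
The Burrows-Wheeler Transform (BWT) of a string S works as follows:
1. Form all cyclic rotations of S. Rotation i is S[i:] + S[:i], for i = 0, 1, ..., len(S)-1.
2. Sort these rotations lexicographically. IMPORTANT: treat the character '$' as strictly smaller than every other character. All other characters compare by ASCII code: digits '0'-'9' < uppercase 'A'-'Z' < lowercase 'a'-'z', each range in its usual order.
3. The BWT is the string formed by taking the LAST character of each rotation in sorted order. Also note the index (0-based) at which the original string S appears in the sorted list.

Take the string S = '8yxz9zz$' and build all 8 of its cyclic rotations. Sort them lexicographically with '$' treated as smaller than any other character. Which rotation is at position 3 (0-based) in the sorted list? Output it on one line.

Answer: xz9zz$8y

Derivation:
All 8 rotations (rotation i = S[i:]+S[:i]):
  rot[0] = 8yxz9zz$
  rot[1] = yxz9zz$8
  rot[2] = xz9zz$8y
  rot[3] = z9zz$8yx
  rot[4] = 9zz$8yxz
  rot[5] = zz$8yxz9
  rot[6] = z$8yxz9z
  rot[7] = $8yxz9zz
Sorted (with $ < everything):
  sorted[0] = $8yxz9zz
  sorted[1] = 8yxz9zz$
  sorted[2] = 9zz$8yxz
  sorted[3] = xz9zz$8y
  sorted[4] = yxz9zz$8
  sorted[5] = z$8yxz9z
  sorted[6] = z9zz$8yx
  sorted[7] = zz$8yxz9
sorted[3] = xz9zz$8y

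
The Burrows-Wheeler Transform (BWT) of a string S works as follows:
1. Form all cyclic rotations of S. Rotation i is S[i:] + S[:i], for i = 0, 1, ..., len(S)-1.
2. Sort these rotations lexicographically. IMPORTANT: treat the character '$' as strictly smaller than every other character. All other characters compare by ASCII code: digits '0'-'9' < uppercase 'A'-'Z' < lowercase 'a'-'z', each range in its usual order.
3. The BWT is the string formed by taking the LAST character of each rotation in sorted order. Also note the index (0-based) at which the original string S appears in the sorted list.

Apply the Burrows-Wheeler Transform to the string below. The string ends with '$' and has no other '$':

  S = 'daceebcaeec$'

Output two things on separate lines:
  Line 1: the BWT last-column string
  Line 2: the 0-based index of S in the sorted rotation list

Answer: cdceeba$eeca
7

Derivation:
All 12 rotations (rotation i = S[i:]+S[:i]):
  rot[0] = daceebcaeec$
  rot[1] = aceebcaeec$d
  rot[2] = ceebcaeec$da
  rot[3] = eebcaeec$dac
  rot[4] = ebcaeec$dace
  rot[5] = bcaeec$dacee
  rot[6] = caeec$daceeb
  rot[7] = aeec$daceebc
  rot[8] = eec$daceebca
  rot[9] = ec$daceebcae
  rot[10] = c$daceebcaee
  rot[11] = $daceebcaeec
Sorted (with $ < everything):
  sorted[0] = $daceebcaeec  (last char: 'c')
  sorted[1] = aceebcaeec$d  (last char: 'd')
  sorted[2] = aeec$daceebc  (last char: 'c')
  sorted[3] = bcaeec$dacee  (last char: 'e')
  sorted[4] = c$daceebcaee  (last char: 'e')
  sorted[5] = caeec$daceeb  (last char: 'b')
  sorted[6] = ceebcaeec$da  (last char: 'a')
  sorted[7] = daceebcaeec$  (last char: '$')
  sorted[8] = ebcaeec$dace  (last char: 'e')
  sorted[9] = ec$daceebcae  (last char: 'e')
  sorted[10] = eebcaeec$dac  (last char: 'c')
  sorted[11] = eec$daceebca  (last char: 'a')
Last column: cdceeba$eeca
Original string S is at sorted index 7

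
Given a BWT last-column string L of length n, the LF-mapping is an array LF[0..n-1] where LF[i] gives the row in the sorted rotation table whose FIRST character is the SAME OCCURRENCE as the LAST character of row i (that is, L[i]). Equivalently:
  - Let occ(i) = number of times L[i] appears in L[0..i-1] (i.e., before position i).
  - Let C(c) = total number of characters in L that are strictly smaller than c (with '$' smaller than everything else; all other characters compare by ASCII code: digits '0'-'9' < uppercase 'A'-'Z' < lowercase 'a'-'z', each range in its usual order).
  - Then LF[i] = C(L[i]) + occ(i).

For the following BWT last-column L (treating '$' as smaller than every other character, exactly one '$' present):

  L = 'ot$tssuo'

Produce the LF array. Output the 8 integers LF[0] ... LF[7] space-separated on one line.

Char counts: '$':1, 'o':2, 's':2, 't':2, 'u':1
C (first-col start): C('$')=0, C('o')=1, C('s')=3, C('t')=5, C('u')=7
L[0]='o': occ=0, LF[0]=C('o')+0=1+0=1
L[1]='t': occ=0, LF[1]=C('t')+0=5+0=5
L[2]='$': occ=0, LF[2]=C('$')+0=0+0=0
L[3]='t': occ=1, LF[3]=C('t')+1=5+1=6
L[4]='s': occ=0, LF[4]=C('s')+0=3+0=3
L[5]='s': occ=1, LF[5]=C('s')+1=3+1=4
L[6]='u': occ=0, LF[6]=C('u')+0=7+0=7
L[7]='o': occ=1, LF[7]=C('o')+1=1+1=2

Answer: 1 5 0 6 3 4 7 2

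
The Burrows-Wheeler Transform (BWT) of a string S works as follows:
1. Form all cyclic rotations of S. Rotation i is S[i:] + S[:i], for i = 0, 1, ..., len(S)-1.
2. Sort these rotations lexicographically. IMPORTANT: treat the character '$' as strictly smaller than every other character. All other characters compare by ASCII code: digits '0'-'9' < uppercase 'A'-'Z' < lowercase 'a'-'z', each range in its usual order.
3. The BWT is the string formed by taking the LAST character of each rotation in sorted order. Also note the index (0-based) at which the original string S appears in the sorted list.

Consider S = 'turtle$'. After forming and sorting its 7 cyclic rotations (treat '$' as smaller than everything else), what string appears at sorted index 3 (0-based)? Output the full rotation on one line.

Answer: rtle$tu

Derivation:
All 7 rotations (rotation i = S[i:]+S[:i]):
  rot[0] = turtle$
  rot[1] = urtle$t
  rot[2] = rtle$tu
  rot[3] = tle$tur
  rot[4] = le$turt
  rot[5] = e$turtl
  rot[6] = $turtle
Sorted (with $ < everything):
  sorted[0] = $turtle
  sorted[1] = e$turtl
  sorted[2] = le$turt
  sorted[3] = rtle$tu
  sorted[4] = tle$tur
  sorted[5] = turtle$
  sorted[6] = urtle$t
sorted[3] = rtle$tu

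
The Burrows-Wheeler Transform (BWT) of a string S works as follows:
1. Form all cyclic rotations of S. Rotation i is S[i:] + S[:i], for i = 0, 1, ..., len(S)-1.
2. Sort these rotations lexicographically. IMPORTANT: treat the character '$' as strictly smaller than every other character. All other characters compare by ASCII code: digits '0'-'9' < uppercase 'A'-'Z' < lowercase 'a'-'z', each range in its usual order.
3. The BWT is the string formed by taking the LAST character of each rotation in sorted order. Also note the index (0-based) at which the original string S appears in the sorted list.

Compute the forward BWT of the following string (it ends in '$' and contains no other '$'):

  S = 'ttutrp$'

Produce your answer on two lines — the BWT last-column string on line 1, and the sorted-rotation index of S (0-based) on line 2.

All 7 rotations (rotation i = S[i:]+S[:i]):
  rot[0] = ttutrp$
  rot[1] = tutrp$t
  rot[2] = utrp$tt
  rot[3] = trp$ttu
  rot[4] = rp$ttut
  rot[5] = p$ttutr
  rot[6] = $ttutrp
Sorted (with $ < everything):
  sorted[0] = $ttutrp  (last char: 'p')
  sorted[1] = p$ttutr  (last char: 'r')
  sorted[2] = rp$ttut  (last char: 't')
  sorted[3] = trp$ttu  (last char: 'u')
  sorted[4] = ttutrp$  (last char: '$')
  sorted[5] = tutrp$t  (last char: 't')
  sorted[6] = utrp$tt  (last char: 't')
Last column: prtu$tt
Original string S is at sorted index 4

Answer: prtu$tt
4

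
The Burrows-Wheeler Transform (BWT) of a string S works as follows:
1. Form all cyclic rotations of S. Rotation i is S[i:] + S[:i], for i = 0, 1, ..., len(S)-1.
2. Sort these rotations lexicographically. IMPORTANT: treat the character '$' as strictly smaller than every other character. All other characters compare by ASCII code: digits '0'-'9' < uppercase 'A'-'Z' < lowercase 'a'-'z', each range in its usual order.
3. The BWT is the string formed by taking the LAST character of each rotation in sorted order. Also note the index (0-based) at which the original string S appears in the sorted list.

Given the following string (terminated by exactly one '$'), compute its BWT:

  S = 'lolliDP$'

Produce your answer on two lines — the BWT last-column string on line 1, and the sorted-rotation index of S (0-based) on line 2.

All 8 rotations (rotation i = S[i:]+S[:i]):
  rot[0] = lolliDP$
  rot[1] = olliDP$l
  rot[2] = lliDP$lo
  rot[3] = liDP$lol
  rot[4] = iDP$loll
  rot[5] = DP$lolli
  rot[6] = P$lolliD
  rot[7] = $lolliDP
Sorted (with $ < everything):
  sorted[0] = $lolliDP  (last char: 'P')
  sorted[1] = DP$lolli  (last char: 'i')
  sorted[2] = P$lolliD  (last char: 'D')
  sorted[3] = iDP$loll  (last char: 'l')
  sorted[4] = liDP$lol  (last char: 'l')
  sorted[5] = lliDP$lo  (last char: 'o')
  sorted[6] = lolliDP$  (last char: '$')
  sorted[7] = olliDP$l  (last char: 'l')
Last column: PiDllo$l
Original string S is at sorted index 6

Answer: PiDllo$l
6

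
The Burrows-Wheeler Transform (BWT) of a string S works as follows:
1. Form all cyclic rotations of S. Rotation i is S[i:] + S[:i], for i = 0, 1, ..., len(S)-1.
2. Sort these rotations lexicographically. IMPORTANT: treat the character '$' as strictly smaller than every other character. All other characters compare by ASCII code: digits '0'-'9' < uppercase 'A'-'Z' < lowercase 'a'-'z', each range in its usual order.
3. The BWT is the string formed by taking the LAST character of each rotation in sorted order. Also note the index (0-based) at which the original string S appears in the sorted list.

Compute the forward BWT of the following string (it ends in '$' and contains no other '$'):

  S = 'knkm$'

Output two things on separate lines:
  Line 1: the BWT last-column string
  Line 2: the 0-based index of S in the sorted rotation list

Answer: mn$kk
2

Derivation:
All 5 rotations (rotation i = S[i:]+S[:i]):
  rot[0] = knkm$
  rot[1] = nkm$k
  rot[2] = km$kn
  rot[3] = m$knk
  rot[4] = $knkm
Sorted (with $ < everything):
  sorted[0] = $knkm  (last char: 'm')
  sorted[1] = km$kn  (last char: 'n')
  sorted[2] = knkm$  (last char: '$')
  sorted[3] = m$knk  (last char: 'k')
  sorted[4] = nkm$k  (last char: 'k')
Last column: mn$kk
Original string S is at sorted index 2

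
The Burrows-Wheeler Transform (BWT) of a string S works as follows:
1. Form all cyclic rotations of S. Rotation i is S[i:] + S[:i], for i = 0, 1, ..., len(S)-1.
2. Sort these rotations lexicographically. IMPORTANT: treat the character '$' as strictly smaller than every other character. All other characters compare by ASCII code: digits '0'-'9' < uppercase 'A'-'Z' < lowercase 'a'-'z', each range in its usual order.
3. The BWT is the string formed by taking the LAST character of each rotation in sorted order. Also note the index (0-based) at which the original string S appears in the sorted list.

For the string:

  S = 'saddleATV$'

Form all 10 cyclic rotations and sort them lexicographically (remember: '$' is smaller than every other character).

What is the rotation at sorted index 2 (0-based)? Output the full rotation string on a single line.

All 10 rotations (rotation i = S[i:]+S[:i]):
  rot[0] = saddleATV$
  rot[1] = addleATV$s
  rot[2] = ddleATV$sa
  rot[3] = dleATV$sad
  rot[4] = leATV$sadd
  rot[5] = eATV$saddl
  rot[6] = ATV$saddle
  rot[7] = TV$saddleA
  rot[8] = V$saddleAT
  rot[9] = $saddleATV
Sorted (with $ < everything):
  sorted[0] = $saddleATV
  sorted[1] = ATV$saddle
  sorted[2] = TV$saddleA
  sorted[3] = V$saddleAT
  sorted[4] = addleATV$s
  sorted[5] = ddleATV$sa
  sorted[6] = dleATV$sad
  sorted[7] = eATV$saddl
  sorted[8] = leATV$sadd
  sorted[9] = saddleATV$
sorted[2] = TV$saddleA

Answer: TV$saddleA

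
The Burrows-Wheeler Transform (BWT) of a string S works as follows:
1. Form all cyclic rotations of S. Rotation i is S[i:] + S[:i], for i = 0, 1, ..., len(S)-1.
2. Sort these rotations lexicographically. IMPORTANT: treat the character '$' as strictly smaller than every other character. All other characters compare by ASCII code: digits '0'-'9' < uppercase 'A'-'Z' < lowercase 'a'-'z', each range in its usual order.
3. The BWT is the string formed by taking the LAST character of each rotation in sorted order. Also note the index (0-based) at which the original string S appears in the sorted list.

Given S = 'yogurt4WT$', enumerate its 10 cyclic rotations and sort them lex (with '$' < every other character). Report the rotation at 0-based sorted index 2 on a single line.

All 10 rotations (rotation i = S[i:]+S[:i]):
  rot[0] = yogurt4WT$
  rot[1] = ogurt4WT$y
  rot[2] = gurt4WT$yo
  rot[3] = urt4WT$yog
  rot[4] = rt4WT$yogu
  rot[5] = t4WT$yogur
  rot[6] = 4WT$yogurt
  rot[7] = WT$yogurt4
  rot[8] = T$yogurt4W
  rot[9] = $yogurt4WT
Sorted (with $ < everything):
  sorted[0] = $yogurt4WT
  sorted[1] = 4WT$yogurt
  sorted[2] = T$yogurt4W
  sorted[3] = WT$yogurt4
  sorted[4] = gurt4WT$yo
  sorted[5] = ogurt4WT$y
  sorted[6] = rt4WT$yogu
  sorted[7] = t4WT$yogur
  sorted[8] = urt4WT$yog
  sorted[9] = yogurt4WT$
sorted[2] = T$yogurt4W

Answer: T$yogurt4W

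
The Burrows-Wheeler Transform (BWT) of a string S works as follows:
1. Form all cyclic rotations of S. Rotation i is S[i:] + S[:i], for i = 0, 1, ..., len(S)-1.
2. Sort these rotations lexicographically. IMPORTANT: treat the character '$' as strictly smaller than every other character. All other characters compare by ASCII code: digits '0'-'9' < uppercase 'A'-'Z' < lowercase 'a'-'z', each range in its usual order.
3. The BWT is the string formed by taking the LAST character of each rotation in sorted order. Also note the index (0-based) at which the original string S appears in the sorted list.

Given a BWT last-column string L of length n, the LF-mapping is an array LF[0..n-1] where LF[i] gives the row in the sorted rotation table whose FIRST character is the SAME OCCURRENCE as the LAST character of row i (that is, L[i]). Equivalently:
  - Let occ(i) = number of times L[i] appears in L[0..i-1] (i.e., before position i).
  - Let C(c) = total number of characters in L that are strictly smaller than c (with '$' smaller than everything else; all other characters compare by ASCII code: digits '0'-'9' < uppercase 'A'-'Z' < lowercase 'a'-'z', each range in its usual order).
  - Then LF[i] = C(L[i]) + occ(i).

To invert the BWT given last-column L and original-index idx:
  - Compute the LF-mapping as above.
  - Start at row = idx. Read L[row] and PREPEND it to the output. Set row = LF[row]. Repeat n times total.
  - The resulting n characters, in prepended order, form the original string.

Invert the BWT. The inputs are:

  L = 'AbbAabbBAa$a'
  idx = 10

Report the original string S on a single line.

Answer: baBababAAbA$

Derivation:
LF mapping: 1 8 9 2 5 10 11 4 3 6 0 7
Walk LF starting at row 10, prepending L[row]:
  step 1: row=10, L[10]='$', prepend. Next row=LF[10]=0
  step 2: row=0, L[0]='A', prepend. Next row=LF[0]=1
  step 3: row=1, L[1]='b', prepend. Next row=LF[1]=8
  step 4: row=8, L[8]='A', prepend. Next row=LF[8]=3
  step 5: row=3, L[3]='A', prepend. Next row=LF[3]=2
  step 6: row=2, L[2]='b', prepend. Next row=LF[2]=9
  step 7: row=9, L[9]='a', prepend. Next row=LF[9]=6
  step 8: row=6, L[6]='b', prepend. Next row=LF[6]=11
  step 9: row=11, L[11]='a', prepend. Next row=LF[11]=7
  step 10: row=7, L[7]='B', prepend. Next row=LF[7]=4
  step 11: row=4, L[4]='a', prepend. Next row=LF[4]=5
  step 12: row=5, L[5]='b', prepend. Next row=LF[5]=10
Reversed output: baBababAAbA$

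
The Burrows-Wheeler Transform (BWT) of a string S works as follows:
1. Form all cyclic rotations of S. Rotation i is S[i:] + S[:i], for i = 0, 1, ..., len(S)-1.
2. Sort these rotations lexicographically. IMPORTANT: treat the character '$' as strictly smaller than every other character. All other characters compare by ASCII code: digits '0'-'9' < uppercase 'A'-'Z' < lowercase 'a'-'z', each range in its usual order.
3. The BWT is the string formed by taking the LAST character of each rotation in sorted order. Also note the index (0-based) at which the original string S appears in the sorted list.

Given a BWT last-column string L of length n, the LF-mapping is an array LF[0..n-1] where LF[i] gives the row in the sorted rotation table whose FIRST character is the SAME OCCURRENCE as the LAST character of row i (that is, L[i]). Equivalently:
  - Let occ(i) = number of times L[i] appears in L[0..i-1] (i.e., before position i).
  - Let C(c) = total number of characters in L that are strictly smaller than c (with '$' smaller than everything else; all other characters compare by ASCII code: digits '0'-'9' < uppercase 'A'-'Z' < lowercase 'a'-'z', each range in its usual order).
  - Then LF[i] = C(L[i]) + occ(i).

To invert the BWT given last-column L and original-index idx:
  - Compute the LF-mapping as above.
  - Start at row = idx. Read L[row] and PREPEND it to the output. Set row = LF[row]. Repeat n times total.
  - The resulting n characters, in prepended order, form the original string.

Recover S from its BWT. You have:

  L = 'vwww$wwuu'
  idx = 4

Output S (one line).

Answer: wuwwuwwv$

Derivation:
LF mapping: 3 4 5 6 0 7 8 1 2
Walk LF starting at row 4, prepending L[row]:
  step 1: row=4, L[4]='$', prepend. Next row=LF[4]=0
  step 2: row=0, L[0]='v', prepend. Next row=LF[0]=3
  step 3: row=3, L[3]='w', prepend. Next row=LF[3]=6
  step 4: row=6, L[6]='w', prepend. Next row=LF[6]=8
  step 5: row=8, L[8]='u', prepend. Next row=LF[8]=2
  step 6: row=2, L[2]='w', prepend. Next row=LF[2]=5
  step 7: row=5, L[5]='w', prepend. Next row=LF[5]=7
  step 8: row=7, L[7]='u', prepend. Next row=LF[7]=1
  step 9: row=1, L[1]='w', prepend. Next row=LF[1]=4
Reversed output: wuwwuwwv$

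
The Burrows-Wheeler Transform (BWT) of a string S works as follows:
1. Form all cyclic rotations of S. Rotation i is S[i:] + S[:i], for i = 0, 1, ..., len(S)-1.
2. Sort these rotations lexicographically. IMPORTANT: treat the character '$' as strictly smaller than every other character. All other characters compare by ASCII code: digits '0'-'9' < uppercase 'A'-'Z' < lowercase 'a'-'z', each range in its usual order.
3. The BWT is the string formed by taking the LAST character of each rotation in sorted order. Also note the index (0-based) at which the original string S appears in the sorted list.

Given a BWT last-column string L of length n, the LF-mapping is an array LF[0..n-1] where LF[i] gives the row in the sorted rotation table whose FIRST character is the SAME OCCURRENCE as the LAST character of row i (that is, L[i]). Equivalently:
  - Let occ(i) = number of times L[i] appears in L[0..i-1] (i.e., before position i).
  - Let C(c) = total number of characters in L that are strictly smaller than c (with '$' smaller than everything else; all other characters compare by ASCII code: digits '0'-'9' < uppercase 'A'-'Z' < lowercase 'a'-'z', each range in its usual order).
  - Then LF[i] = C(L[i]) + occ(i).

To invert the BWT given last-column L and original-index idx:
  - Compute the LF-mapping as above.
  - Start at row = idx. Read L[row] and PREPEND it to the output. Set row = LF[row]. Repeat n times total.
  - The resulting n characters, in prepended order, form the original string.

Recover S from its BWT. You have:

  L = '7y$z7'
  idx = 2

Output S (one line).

Answer: 7zy7$

Derivation:
LF mapping: 1 3 0 4 2
Walk LF starting at row 2, prepending L[row]:
  step 1: row=2, L[2]='$', prepend. Next row=LF[2]=0
  step 2: row=0, L[0]='7', prepend. Next row=LF[0]=1
  step 3: row=1, L[1]='y', prepend. Next row=LF[1]=3
  step 4: row=3, L[3]='z', prepend. Next row=LF[3]=4
  step 5: row=4, L[4]='7', prepend. Next row=LF[4]=2
Reversed output: 7zy7$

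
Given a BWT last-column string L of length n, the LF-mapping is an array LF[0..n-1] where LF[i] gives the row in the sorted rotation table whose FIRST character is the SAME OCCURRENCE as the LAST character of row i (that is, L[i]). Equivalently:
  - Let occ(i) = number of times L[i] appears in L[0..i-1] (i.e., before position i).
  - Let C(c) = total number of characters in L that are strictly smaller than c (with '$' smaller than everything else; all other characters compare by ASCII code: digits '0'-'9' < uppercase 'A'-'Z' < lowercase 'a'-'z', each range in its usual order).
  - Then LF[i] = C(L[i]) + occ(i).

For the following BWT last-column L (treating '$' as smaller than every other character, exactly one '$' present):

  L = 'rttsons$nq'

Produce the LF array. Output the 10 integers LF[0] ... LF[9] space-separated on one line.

Char counts: '$':1, 'n':2, 'o':1, 'q':1, 'r':1, 's':2, 't':2
C (first-col start): C('$')=0, C('n')=1, C('o')=3, C('q')=4, C('r')=5, C('s')=6, C('t')=8
L[0]='r': occ=0, LF[0]=C('r')+0=5+0=5
L[1]='t': occ=0, LF[1]=C('t')+0=8+0=8
L[2]='t': occ=1, LF[2]=C('t')+1=8+1=9
L[3]='s': occ=0, LF[3]=C('s')+0=6+0=6
L[4]='o': occ=0, LF[4]=C('o')+0=3+0=3
L[5]='n': occ=0, LF[5]=C('n')+0=1+0=1
L[6]='s': occ=1, LF[6]=C('s')+1=6+1=7
L[7]='$': occ=0, LF[7]=C('$')+0=0+0=0
L[8]='n': occ=1, LF[8]=C('n')+1=1+1=2
L[9]='q': occ=0, LF[9]=C('q')+0=4+0=4

Answer: 5 8 9 6 3 1 7 0 2 4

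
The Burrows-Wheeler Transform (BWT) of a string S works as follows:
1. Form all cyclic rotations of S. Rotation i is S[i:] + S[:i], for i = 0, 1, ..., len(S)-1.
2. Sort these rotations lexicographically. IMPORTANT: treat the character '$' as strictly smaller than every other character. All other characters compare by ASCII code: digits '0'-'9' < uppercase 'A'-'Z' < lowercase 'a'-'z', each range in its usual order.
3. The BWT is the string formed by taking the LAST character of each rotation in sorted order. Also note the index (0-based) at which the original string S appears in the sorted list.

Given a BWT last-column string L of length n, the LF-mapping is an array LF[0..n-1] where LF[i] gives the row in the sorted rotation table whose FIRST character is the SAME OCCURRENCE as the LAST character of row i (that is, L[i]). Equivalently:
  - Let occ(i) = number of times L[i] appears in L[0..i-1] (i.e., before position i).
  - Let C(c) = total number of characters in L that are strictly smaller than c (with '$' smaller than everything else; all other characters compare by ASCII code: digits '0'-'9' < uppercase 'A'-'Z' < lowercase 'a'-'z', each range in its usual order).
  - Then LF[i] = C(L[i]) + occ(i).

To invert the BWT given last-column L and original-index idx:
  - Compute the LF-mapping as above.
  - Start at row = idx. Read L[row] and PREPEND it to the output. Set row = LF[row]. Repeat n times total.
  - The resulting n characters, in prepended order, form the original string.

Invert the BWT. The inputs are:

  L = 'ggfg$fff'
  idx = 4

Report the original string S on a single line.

Answer: fgfgffg$

Derivation:
LF mapping: 5 6 1 7 0 2 3 4
Walk LF starting at row 4, prepending L[row]:
  step 1: row=4, L[4]='$', prepend. Next row=LF[4]=0
  step 2: row=0, L[0]='g', prepend. Next row=LF[0]=5
  step 3: row=5, L[5]='f', prepend. Next row=LF[5]=2
  step 4: row=2, L[2]='f', prepend. Next row=LF[2]=1
  step 5: row=1, L[1]='g', prepend. Next row=LF[1]=6
  step 6: row=6, L[6]='f', prepend. Next row=LF[6]=3
  step 7: row=3, L[3]='g', prepend. Next row=LF[3]=7
  step 8: row=7, L[7]='f', prepend. Next row=LF[7]=4
Reversed output: fgfgffg$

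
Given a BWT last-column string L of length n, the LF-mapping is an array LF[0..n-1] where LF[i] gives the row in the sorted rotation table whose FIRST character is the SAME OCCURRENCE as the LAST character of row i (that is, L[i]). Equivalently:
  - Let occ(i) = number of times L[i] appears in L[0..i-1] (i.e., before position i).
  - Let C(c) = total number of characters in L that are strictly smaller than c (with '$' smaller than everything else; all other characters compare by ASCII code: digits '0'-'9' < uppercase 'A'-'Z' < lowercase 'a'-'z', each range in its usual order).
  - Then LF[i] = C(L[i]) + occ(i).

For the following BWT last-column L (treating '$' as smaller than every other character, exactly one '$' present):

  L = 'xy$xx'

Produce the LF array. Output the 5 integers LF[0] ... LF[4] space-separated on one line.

Answer: 1 4 0 2 3

Derivation:
Char counts: '$':1, 'x':3, 'y':1
C (first-col start): C('$')=0, C('x')=1, C('y')=4
L[0]='x': occ=0, LF[0]=C('x')+0=1+0=1
L[1]='y': occ=0, LF[1]=C('y')+0=4+0=4
L[2]='$': occ=0, LF[2]=C('$')+0=0+0=0
L[3]='x': occ=1, LF[3]=C('x')+1=1+1=2
L[4]='x': occ=2, LF[4]=C('x')+2=1+2=3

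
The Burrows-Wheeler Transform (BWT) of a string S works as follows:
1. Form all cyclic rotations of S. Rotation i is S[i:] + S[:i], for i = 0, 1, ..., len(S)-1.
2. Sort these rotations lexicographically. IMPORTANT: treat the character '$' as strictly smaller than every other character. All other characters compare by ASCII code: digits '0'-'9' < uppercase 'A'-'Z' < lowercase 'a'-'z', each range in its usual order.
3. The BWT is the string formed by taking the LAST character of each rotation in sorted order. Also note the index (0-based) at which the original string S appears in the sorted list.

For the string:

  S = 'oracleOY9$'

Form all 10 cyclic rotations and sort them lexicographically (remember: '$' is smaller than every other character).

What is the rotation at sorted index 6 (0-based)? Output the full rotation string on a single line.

Answer: eOY9$oracl

Derivation:
All 10 rotations (rotation i = S[i:]+S[:i]):
  rot[0] = oracleOY9$
  rot[1] = racleOY9$o
  rot[2] = acleOY9$or
  rot[3] = cleOY9$ora
  rot[4] = leOY9$orac
  rot[5] = eOY9$oracl
  rot[6] = OY9$oracle
  rot[7] = Y9$oracleO
  rot[8] = 9$oracleOY
  rot[9] = $oracleOY9
Sorted (with $ < everything):
  sorted[0] = $oracleOY9
  sorted[1] = 9$oracleOY
  sorted[2] = OY9$oracle
  sorted[3] = Y9$oracleO
  sorted[4] = acleOY9$or
  sorted[5] = cleOY9$ora
  sorted[6] = eOY9$oracl
  sorted[7] = leOY9$orac
  sorted[8] = oracleOY9$
  sorted[9] = racleOY9$o
sorted[6] = eOY9$oracl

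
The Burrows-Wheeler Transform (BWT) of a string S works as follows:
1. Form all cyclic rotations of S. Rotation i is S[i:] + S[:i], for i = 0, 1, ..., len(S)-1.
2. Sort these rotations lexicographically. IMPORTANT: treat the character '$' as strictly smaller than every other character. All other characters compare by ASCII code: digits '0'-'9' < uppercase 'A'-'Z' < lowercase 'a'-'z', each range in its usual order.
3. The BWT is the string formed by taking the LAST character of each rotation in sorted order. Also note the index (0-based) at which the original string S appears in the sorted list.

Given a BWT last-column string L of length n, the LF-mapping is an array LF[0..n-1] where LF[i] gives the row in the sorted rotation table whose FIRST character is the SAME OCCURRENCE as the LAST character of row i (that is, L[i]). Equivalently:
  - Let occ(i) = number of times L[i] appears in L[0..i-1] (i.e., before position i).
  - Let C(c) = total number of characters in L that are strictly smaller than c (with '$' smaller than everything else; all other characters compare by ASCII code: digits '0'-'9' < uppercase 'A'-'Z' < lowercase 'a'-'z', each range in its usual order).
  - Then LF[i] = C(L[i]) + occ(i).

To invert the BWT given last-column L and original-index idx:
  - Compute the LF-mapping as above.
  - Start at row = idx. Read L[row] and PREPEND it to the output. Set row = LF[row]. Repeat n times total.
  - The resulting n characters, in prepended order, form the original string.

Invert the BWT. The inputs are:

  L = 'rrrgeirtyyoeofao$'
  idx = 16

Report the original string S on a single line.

LF mapping: 10 11 12 5 2 6 13 14 15 16 7 3 8 4 1 9 0
Walk LF starting at row 16, prepending L[row]:
  step 1: row=16, L[16]='$', prepend. Next row=LF[16]=0
  step 2: row=0, L[0]='r', prepend. Next row=LF[0]=10
  step 3: row=10, L[10]='o', prepend. Next row=LF[10]=7
  step 4: row=7, L[7]='t', prepend. Next row=LF[7]=14
  step 5: row=14, L[14]='a', prepend. Next row=LF[14]=1
  step 6: row=1, L[1]='r', prepend. Next row=LF[1]=11
  step 7: row=11, L[11]='e', prepend. Next row=LF[11]=3
  step 8: row=3, L[3]='g', prepend. Next row=LF[3]=5
  step 9: row=5, L[5]='i', prepend. Next row=LF[5]=6
  step 10: row=6, L[6]='r', prepend. Next row=LF[6]=13
  step 11: row=13, L[13]='f', prepend. Next row=LF[13]=4
  step 12: row=4, L[4]='e', prepend. Next row=LF[4]=2
  step 13: row=2, L[2]='r', prepend. Next row=LF[2]=12
  step 14: row=12, L[12]='o', prepend. Next row=LF[12]=8
  step 15: row=8, L[8]='y', prepend. Next row=LF[8]=15
  step 16: row=15, L[15]='o', prepend. Next row=LF[15]=9
  step 17: row=9, L[9]='y', prepend. Next row=LF[9]=16
Reversed output: yoyorefrigerator$

Answer: yoyorefrigerator$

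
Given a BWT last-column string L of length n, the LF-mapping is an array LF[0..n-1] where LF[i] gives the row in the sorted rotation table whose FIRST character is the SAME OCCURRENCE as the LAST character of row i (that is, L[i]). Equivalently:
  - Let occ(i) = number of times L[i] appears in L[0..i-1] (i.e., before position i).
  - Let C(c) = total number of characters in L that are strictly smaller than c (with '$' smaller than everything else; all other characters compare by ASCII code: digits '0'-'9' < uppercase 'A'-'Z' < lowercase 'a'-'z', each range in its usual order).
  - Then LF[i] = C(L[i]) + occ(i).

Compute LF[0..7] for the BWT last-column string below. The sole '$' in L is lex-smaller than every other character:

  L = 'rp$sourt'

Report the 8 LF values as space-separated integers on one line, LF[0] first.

Char counts: '$':1, 'o':1, 'p':1, 'r':2, 's':1, 't':1, 'u':1
C (first-col start): C('$')=0, C('o')=1, C('p')=2, C('r')=3, C('s')=5, C('t')=6, C('u')=7
L[0]='r': occ=0, LF[0]=C('r')+0=3+0=3
L[1]='p': occ=0, LF[1]=C('p')+0=2+0=2
L[2]='$': occ=0, LF[2]=C('$')+0=0+0=0
L[3]='s': occ=0, LF[3]=C('s')+0=5+0=5
L[4]='o': occ=0, LF[4]=C('o')+0=1+0=1
L[5]='u': occ=0, LF[5]=C('u')+0=7+0=7
L[6]='r': occ=1, LF[6]=C('r')+1=3+1=4
L[7]='t': occ=0, LF[7]=C('t')+0=6+0=6

Answer: 3 2 0 5 1 7 4 6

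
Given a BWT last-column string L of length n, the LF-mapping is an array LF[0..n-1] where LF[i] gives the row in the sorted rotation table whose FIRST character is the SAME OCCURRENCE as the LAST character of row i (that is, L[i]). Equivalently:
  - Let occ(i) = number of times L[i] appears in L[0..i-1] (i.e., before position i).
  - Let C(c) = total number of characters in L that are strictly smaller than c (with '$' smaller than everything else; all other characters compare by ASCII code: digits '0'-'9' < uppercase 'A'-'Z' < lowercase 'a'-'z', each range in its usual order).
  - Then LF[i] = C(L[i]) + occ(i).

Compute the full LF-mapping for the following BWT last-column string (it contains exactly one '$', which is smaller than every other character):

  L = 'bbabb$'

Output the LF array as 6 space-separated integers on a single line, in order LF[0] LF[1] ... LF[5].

Char counts: '$':1, 'a':1, 'b':4
C (first-col start): C('$')=0, C('a')=1, C('b')=2
L[0]='b': occ=0, LF[0]=C('b')+0=2+0=2
L[1]='b': occ=1, LF[1]=C('b')+1=2+1=3
L[2]='a': occ=0, LF[2]=C('a')+0=1+0=1
L[3]='b': occ=2, LF[3]=C('b')+2=2+2=4
L[4]='b': occ=3, LF[4]=C('b')+3=2+3=5
L[5]='$': occ=0, LF[5]=C('$')+0=0+0=0

Answer: 2 3 1 4 5 0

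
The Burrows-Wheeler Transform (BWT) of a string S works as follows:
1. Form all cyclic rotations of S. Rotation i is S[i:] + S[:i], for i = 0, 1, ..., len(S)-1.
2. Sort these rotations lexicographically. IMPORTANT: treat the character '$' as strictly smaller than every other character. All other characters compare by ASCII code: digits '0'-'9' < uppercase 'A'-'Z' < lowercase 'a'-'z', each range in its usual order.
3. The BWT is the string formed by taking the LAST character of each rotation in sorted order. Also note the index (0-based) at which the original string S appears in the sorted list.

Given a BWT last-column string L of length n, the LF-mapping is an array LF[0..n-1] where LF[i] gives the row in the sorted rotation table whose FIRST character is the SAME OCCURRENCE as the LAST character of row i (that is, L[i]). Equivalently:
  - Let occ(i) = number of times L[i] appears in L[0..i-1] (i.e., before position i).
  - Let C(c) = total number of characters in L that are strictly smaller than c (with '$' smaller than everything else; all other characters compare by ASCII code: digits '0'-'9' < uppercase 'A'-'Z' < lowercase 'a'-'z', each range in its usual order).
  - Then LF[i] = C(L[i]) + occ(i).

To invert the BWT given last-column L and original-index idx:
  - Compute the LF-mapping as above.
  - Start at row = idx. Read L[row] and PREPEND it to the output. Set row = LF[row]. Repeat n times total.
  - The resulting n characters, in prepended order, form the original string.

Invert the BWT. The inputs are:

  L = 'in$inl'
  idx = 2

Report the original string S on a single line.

LF mapping: 1 4 0 2 5 3
Walk LF starting at row 2, prepending L[row]:
  step 1: row=2, L[2]='$', prepend. Next row=LF[2]=0
  step 2: row=0, L[0]='i', prepend. Next row=LF[0]=1
  step 3: row=1, L[1]='n', prepend. Next row=LF[1]=4
  step 4: row=4, L[4]='n', prepend. Next row=LF[4]=5
  step 5: row=5, L[5]='l', prepend. Next row=LF[5]=3
  step 6: row=3, L[3]='i', prepend. Next row=LF[3]=2
Reversed output: ilnni$

Answer: ilnni$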